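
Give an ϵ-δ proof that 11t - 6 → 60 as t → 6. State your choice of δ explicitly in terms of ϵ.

δ = ϵ/11

Let ϵ > 0. We need δ > 0 so that 0 < |t − 6| < δ implies |(11t - 6) − 60| < ϵ.
|(11t - 6) − 60| = |11t - 66| = 11|t − 6|.
Thus it suffices that |t − 6| < ϵ/11.
Take δ = ϵ/11. If 0 < |t − 6| < δ then |(11t - 6) − 60| = 11|t − 6| < 11·(ϵ/11) = ϵ.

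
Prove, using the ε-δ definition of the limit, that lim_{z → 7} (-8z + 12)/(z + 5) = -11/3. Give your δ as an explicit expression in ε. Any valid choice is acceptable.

Fix ε > 0. We want δ > 0 with 0 < |z − 7| < δ ⇒ |(-8z + 12)/(z + 5) + 11/3| < ε.
Combining over a common denominator, (-8z + 12)/(z + 5) + 11/3 = [(-8z + 12)·12 − (-44)·(z + 5)] / [12·(z + 5)] = -52(z − 7) / (12(z + 5)).
So |(-8z + 12)/(z + 5) + 11/3| = 52|z − 7| / (12·|z + 5|).
Require δ ≤ 6, so |z + 5| ≥ |12| − |z − 7| > 12 − 6 = 6.
Hence |(-8z + 12)/(z + 5) + 11/3| < 52|z − 7|/(12·6) = (13/18)|z − 7|, which is < ε once |z − 7| < (18/13)ε.
Take δ = min(6, (18/13)ε). Then 0 < |z − 7| < δ forces both bounds, so |(-8z + 12)/(z + 5) + 11/3| < ε.

δ = min(6, (18/13)ε)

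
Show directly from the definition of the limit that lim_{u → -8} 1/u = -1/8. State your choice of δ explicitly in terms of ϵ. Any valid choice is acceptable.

δ = min(4, 32ϵ)

Fix ϵ > 0. We seek δ > 0 such that 0 < |u + 8| < δ implies |1/u + 1/8| < ϵ.
|1/u + 1/8| = |-8 − u|/(8·|u|) = |u + 8|/(8|u|).
Require δ ≤ 4 so that |u| > 8 − 4 = 4, hence 8|u| > 32.
Then |1/u + 1/8| < |u + 8|/32, which is < ϵ when |u + 8| < 32ϵ.
Take δ = min(4, 32ϵ). Then 0 < |u + 8| < δ gives both |u + 8| < 4 and |u + 8| < 32ϵ, so |1/u + 1/8| < ϵ.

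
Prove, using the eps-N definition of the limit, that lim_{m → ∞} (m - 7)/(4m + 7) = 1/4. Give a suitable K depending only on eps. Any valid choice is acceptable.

K = (35/16)/eps

Fix eps > 0. For m ≥ 1, |(m - 7)/(4m + 7) − (1/4)| = |-35|/(4(4m + 7)) = 35/(4(4m + 7)).
Since 4m + 7 ≥ 4m for m ≥ 1, this is ≤ 35/(4·4m) = (35/16)/m.
So |(m - 7)/(4m + 7) − (1/4)| < eps whenever m > (35/16)/eps.
Take K = (35/16)/eps. If m > K then |(m - 7)/(4m + 7) − (1/4)| ≤ (35/16)/m < eps.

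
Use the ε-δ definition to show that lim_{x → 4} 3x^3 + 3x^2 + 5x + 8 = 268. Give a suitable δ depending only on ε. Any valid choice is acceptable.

δ = min(1, ε/215)

Suppose ε > 0. We want δ > 0 such that 0 < |x − 4| < δ implies |(3x^3 + 3x^2 + 5x + 8) − 268| < ε.
(3x^3 + 3x^2 + 5x + 8) − 268 = 3x^3 + 3x^2 + 5x - 260 = (x − 4)(3x^2 + 15x + 65).
So |(3x^3 + 3x^2 + 5x + 8) − 268| = |x − 4|·|3x^2 + 15x + 65|.
Require δ ≤ 1. Then |x − 4| < 1 gives |x| < 5, and by the triangle inequality |3x^2 + 15x + 65| ≤ 3·5^2 + 15·5 + 65 = 215.
Hence |(3x^3 + 3x^2 + 5x + 8) − 268| ≤ 215|x − 4| < ε provided |x − 4| < ε/215.
Choosing δ = min(1, ε/215) ensures both conditions, hence |(3x^3 + 3x^2 + 5x + 8) − 268| < ε.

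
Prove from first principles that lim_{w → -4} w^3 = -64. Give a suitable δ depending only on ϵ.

Suppose ϵ > 0. We seek δ > 0 with 0 < |w + 4| < δ ⇒ |w^3 + 64| < ϵ.
Factor: w^3 + 64 = (w + 4)(w^2 - 4w + 16), so |w^3 + 64| = |w + 4|·|w^2 - 4w + 16|.
Restrict δ ≤ 1. Then |w + 4| < 1 gives |w| < 5, so by the triangle inequality |w^2 - 4w + 16| ≤ 5^2 + 4·5 + 16 = 61.
Hence |w^3 + 64| ≤ 61|w + 4|, which is < ϵ once |w + 4| < ϵ/61.
Take δ = min(1, ϵ/61). If 0 < |w + 4| < δ then both bounds hold and |w^3 + 64| ≤ 61|w + 4| < 61·(ϵ/61) = ϵ.

δ = min(1, ϵ/61)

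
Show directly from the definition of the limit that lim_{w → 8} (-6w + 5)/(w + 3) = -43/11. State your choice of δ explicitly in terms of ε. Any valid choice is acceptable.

Fix ε > 0. We want δ > 0 with 0 < |w − 8| < δ ⇒ |(-6w + 5)/(w + 3) + 43/11| < ε.
Combining over a common denominator, (-6w + 5)/(w + 3) + 43/11 = [(-6w + 5)·11 − (-43)·(w + 3)] / [11·(w + 3)] = -23(w − 8) / (11(w + 3)).
So |(-6w + 5)/(w + 3) + 43/11| = 23|w − 8| / (11·|w + 3|).
Restrict δ ≤ 11/2. Then |w − 8| < 11/2 gives |w + 3| = |(w − 8) + 11| ≥ 11 − 11/2 = 11/2.
Hence |(-6w + 5)/(w + 3) + 43/11| < 23|w − 8|/(11·(11/2)) = (46/121)|w − 8|, which is < ε once |w − 8| < (121/46)ε.
Take δ = min(11/2, (121/46)ε). Then 0 < |w − 8| < δ forces both bounds, so |(-6w + 5)/(w + 3) + 43/11| < ε.

δ = min(11/2, (121/46)ε)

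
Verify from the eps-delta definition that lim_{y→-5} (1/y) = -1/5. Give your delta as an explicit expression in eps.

Let eps > 0 be given. We seek delta > 0 such that 0 < |y + 5| < delta implies |1/y + 1/5| < eps.
|1/y + 1/5| = |-5 − y|/(5·|y|) = |y + 5|/(5|y|).
Restrict delta ≤ 5/2. Then |y + 5| < 5/2 gives |y| > 5/2, so 5|y| > 25/2.
Then |1/y + 1/5| < |y + 5|/(25/2), which is < eps when |y + 5| < (25/2)eps.
Take delta = min(5/2, (25/2)eps). Then 0 < |y + 5| < delta gives both |y + 5| < 5/2 and |y + 5| < (25/2)eps, so |1/y + 1/5| < eps.

delta = min(5/2, (25/2)eps)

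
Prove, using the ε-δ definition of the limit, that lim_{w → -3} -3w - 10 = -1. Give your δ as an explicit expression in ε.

Fix ε > 0. We need δ > 0 so that 0 < |w + 3| < δ implies |(-3w - 10) + 1| < ε.
Since (-3w - 10) + 1 = -3(w + 3), we have |(-3w - 10) + 1| = 3|w + 3|.
Thus it suffices that |w + 3| < ε/3.
Choosing δ = ε/3 gives |(-3w - 10) + 1| = 3|w + 3| < ε whenever |w + 3| < δ.

δ = ε/3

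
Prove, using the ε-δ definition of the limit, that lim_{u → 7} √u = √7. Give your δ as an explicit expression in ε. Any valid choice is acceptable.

Let ε > 0 be given. We want δ > 0 such that 0 < |u − 7| < δ implies |√u − √7| < ε.
Rationalise: √u − √7 = (u − 7)/(√u + √7), so |√u − √7| = |u − 7|/(√u + √7).
Restrict δ ≤ 7 so that |u − 7| < 7 forces u > 0, and then √u + √7 > √7.
Hence |√u − √7| < |u − 7|/√7, which is < ε once |u − 7| < √7·ε.
Take δ = min(7, √7·ε). If 0 < |u − 7| < δ then u > 0 and |√u − √7| < |u − 7|/√7 < ε.

δ = min(7, √7·ε)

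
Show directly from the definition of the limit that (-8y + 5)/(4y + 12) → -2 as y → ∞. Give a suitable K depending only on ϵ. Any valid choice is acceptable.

Fix ϵ > 0. We seek K > 0 such that y > K implies |(-8y + 5)/(4y + 12) + 2| < ϵ.
(-8y + 5)/(4y + 12) + 2 = (4(-8y + 5) − (-8)(4y + 12)) / (4(4y + 12)) = 116/(4(4y + 12)).
For y > 0 we have 4y + 12 > 4y, so |(-8y + 5)/(4y + 12) + 2| = 116/(4(4y + 12)) < 116/(4·4y) = (29/4)/y.
Thus |(-8y + 5)/(4y + 12) + 2| < ϵ whenever y > (29/4)/ϵ.
Take K = (29/4)/ϵ. If y > K then |(-8y + 5)/(4y + 12) + 2| < (29/4)/y < ϵ.

K = (29/4)/ϵ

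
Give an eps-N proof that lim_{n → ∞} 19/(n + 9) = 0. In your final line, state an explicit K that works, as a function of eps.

Fix eps > 0. For n ≥ 1, |19/(n + 9) − 0| = 19/(n + 9) ≤ 19/n.
We need 19/n < eps, i.e. n > 19/eps.
Take K = 19/eps. If n > K then |19/(n + 9)| ≤ 19/n < eps.

K = 19/eps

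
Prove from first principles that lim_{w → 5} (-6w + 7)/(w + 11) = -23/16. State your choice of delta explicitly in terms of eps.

delta = min(8, (128/73)eps)

Let eps > 0. We want delta > 0 with 0 < |w − 5| < delta ⇒ |(-6w + 7)/(w + 11) + 23/16| < eps.
Combining over a common denominator, (-6w + 7)/(w + 11) + 23/16 = [(-6w + 7)·16 − (-23)·(w + 11)] / [16·(w + 11)] = -73(w − 5) / (16(w + 11)).
So |(-6w + 7)/(w + 11) + 23/16| = 73|w − 5| / (16·|w + 11|).
Restrict delta ≤ 8. Then |w − 5| < 8 gives |w + 11| = |(w − 5) + 16| ≥ 16 − 8 = 8.
Hence |(-6w + 7)/(w + 11) + 23/16| < 73|w − 5|/(16·8) = (73/128)|w − 5|, which is < eps once |w − 5| < (128/73)eps.
Take delta = min(8, (128/73)eps). Then 0 < |w − 5| < delta forces both bounds, so |(-6w + 7)/(w + 11) + 23/16| < eps.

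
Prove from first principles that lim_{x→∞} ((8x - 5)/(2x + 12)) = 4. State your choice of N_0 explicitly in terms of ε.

Let ε > 0. We seek N_0 > 0 such that x > N_0 implies |(8x - 5)/(2x + 12) − 4| < ε.
(8x - 5)/(2x + 12) − 4 = (2(8x - 5) − 8(2x + 12)) / (2(2x + 12)) = -106/(2(2x + 12)).
For x > 0 we have 2x + 12 > 2x, so |(8x - 5)/(2x + 12) − 4| = 106/(2(2x + 12)) < 106/(2·2x) = (53/2)/x.
Thus |(8x - 5)/(2x + 12) − 4| < ε whenever x > (53/2)/ε.
Take N_0 = (53/2)/ε. If x > N_0 then |(8x - 5)/(2x + 12) − 4| < (53/2)/x < ε.

N_0 = (53/2)/ε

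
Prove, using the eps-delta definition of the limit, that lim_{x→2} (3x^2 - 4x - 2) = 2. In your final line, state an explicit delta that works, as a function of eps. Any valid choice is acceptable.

Let eps > 0. We want delta > 0 such that 0 < |x − 2| < delta implies |(3x^2 - 4x - 2) − 2| < eps.
(3x^2 - 4x - 2) − 2 = 3x^2 - 4x - 4 = (x − 2)(3x + 2).
So |(3x^2 - 4x - 2) − 2| = |x − 2|·|3x + 2|.
Assume first that |x − 2| < 2, so |x| < 4. Then |3x + 2| ≤ 3·4 + 2 = 14.
Hence |(3x^2 - 4x - 2) − 2| ≤ 14|x − 2| < eps provided |x − 2| < eps/14.
Take delta = min(2, eps/14). Then 0 < |x − 2| < delta gives both |x − 2| < 2 and |x − 2| < eps/14, so |(3x^2 - 4x - 2) − 2| < eps.

delta = min(2, eps/14)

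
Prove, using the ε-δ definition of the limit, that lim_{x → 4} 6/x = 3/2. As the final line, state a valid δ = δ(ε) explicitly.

δ = min(2, (4/3)ε)

Suppose ε > 0. We seek δ > 0 such that 0 < |x − 4| < δ implies |6/x − (3/2)| < ε.
|6/x − (3/2)| = 6·|4 − x|/(4·|x|) = 6|x − 4|/(4|x|).
Restrict δ ≤ 2. Then |x − 4| < 2 gives |x| > 2, so 4|x| > 8.
Then |6/x − (3/2)| < 6|x − 4|/8, which is < ε when |x − 4| < (4/3)ε.
Take δ = min(2, (4/3)ε). Then 0 < |x − 4| < δ gives both |x − 4| < 2 and |x − 4| < (4/3)ε, so |6/x − (3/2)| < ε.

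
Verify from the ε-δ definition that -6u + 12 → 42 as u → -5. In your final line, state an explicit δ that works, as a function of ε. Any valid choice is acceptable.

Let ε > 0 be given. We need δ > 0 so that 0 < |u + 5| < δ implies |(-6u + 12) − 42| < ε.
|(-6u + 12) − 42| = |-6u - 30| = 6|u + 5|.
Thus it suffices that |u + 5| < ε/6.
Take δ = ε/6. If 0 < |u + 5| < δ then |(-6u + 12) − 42| = 6|u + 5| < 6·(ε/6) = ε.

δ = ε/6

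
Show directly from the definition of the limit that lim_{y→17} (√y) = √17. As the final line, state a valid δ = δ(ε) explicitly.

Fix ε > 0. We want δ > 0 such that 0 < |y − 17| < δ implies |√y − √17| < ε.
Rationalise: √y − √17 = (y − 17)/(√y + √17), so |√y − √17| = |y − 17|/(√y + √17).
Restrict δ ≤ 17 so that |y − 17| < 17 forces y > 0, and then √y + √17 > √17.
Hence |√y − √17| < |y − 17|/√17, which is < ε once |y − 17| < √17·ε.
Take δ = min(17, √17·ε). If 0 < |y − 17| < δ then y > 0 and |√y − √17| < |y − 17|/√17 < ε.

δ = min(17, √17·ε)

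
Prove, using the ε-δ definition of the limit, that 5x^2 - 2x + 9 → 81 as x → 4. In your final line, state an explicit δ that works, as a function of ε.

δ = min(1, ε/43)

Suppose ε > 0. We want δ > 0 such that 0 < |x − 4| < δ implies |(5x^2 - 2x + 9) − 81| < ε.
(5x^2 - 2x + 9) − 81 = 5x^2 - 2x - 72 = (x − 4)(5x + 18).
So |(5x^2 - 2x + 9) − 81| = |x − 4|·|5x + 18|.
Assume first that |x − 4| < 1, so |x| < 5. Then |5x + 18| ≤ 5·5 + 18 = 43.
Hence |(5x^2 - 2x + 9) − 81| ≤ 43|x − 4| < ε provided |x − 4| < ε/43.
Choosing δ = min(1, ε/43) ensures both conditions, hence |(5x^2 - 2x + 9) − 81| < ε.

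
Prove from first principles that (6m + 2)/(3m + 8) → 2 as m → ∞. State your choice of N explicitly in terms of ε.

Fix ε > 0. For m ≥ 1, |(6m + 2)/(3m + 8) − 2| = |-42|/(3(3m + 8)) = 42/(3(3m + 8)).
Since 3m + 8 ≥ 3m for m ≥ 1, this is ≤ 42/(3·3m) = (14/3)/m.
So |(6m + 2)/(3m + 8) − 2| < ε whenever m > (14/3)/ε.
Take N = (14/3)/ε. If m > N then |(6m + 2)/(3m + 8) − 2| ≤ (14/3)/m < ε.

N = (14/3)/ε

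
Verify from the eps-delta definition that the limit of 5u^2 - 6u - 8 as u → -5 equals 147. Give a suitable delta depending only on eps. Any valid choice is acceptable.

Let eps > 0 be given. We want delta > 0 such that 0 < |u + 5| < delta implies |(5u^2 - 6u - 8) − 147| < eps.
(5u^2 - 6u - 8) − 147 = 5u^2 - 6u - 155 = (u + 5)(5u - 31).
So |(5u^2 - 6u - 8) − 147| = |u + 5|·|5u - 31|.
Assume first that |u + 5| < 1, so |u| < 6. Then |5u - 31| ≤ 5·6 + 31 = 61.
Hence |(5u^2 - 6u - 8) − 147| ≤ 61|u + 5| < eps provided |u + 5| < eps/61.
Take delta = min(1, eps/61). Then 0 < |u + 5| < delta gives both |u + 5| < 1 and |u + 5| < eps/61, so |(5u^2 - 6u - 8) − 147| < eps.

delta = min(1, eps/61)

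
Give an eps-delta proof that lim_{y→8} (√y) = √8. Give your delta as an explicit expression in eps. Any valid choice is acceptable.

delta = min(8, √8·eps)

Let eps > 0. We want delta > 0 such that 0 < |y − 8| < delta implies |√y − √8| < eps.
Rationalise: √y − √8 = (y − 8)/(√y + √8), so |√y − √8| = |y − 8|/(√y + √8).
Restrict delta ≤ 8 so that |y − 8| < 8 forces y > 0, and then √y + √8 > √8.
Hence |√y − √8| < |y − 8|/√8, which is < eps once |y − 8| < √8·eps.
Take delta = min(8, √8·eps). If 0 < |y − 8| < delta then y > 0 and |√y − √8| < |y − 8|/√8 < eps.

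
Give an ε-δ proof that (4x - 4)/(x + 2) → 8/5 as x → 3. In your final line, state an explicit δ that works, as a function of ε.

Suppose ε > 0. We want δ > 0 with 0 < |x − 3| < δ ⇒ |(4x - 4)/(x + 2) − (8/5)| < ε.
Combining over a common denominator, (4x - 4)/(x + 2) − (8/5) = [(4x - 4)·5 − 8·(x + 2)] / [5·(x + 2)] = 12(x − 3) / (5(x + 2)).
So |(4x - 4)/(x + 2) − (8/5)| = 12|x − 3| / (5·|x + 2|).
Require δ ≤ 5/2, so |x + 2| ≥ |5| − |x − 3| > 5 − 5/2 = 5/2.
Hence |(4x - 4)/(x + 2) − (8/5)| < 12|x − 3|/(5·(5/2)) = (24/25)|x − 3|, which is < ε once |x − 3| < (25/24)ε.
Take δ = min(5/2, (25/24)ε). Then 0 < |x − 3| < δ forces both bounds, so |(4x - 4)/(x + 2) − (8/5)| < ε.

δ = min(5/2, (25/24)ε)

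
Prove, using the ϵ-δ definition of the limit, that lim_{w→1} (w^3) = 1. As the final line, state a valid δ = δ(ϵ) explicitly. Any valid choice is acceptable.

δ = min(1, ϵ/7)

Let ϵ > 0 be given. We seek δ > 0 with 0 < |w − 1| < δ ⇒ |w^3 − 1| < ϵ.
Factor: w^3 − 1 = (w − 1)(w^2 + w + 1), so |w^3 − 1| = |w − 1|·|w^2 + w + 1|.
Restrict δ ≤ 1. Then |w − 1| < 1 gives |w| < 2, so by the triangle inequality |w^2 + w + 1| ≤ 2^2 + 2 + 1 = 7.
Hence |w^3 − 1| ≤ 7|w − 1|, which is < ϵ once |w − 1| < ϵ/7.
Take δ = min(1, ϵ/7). If 0 < |w − 1| < δ then both bounds hold and |w^3 − 1| ≤ 7|w − 1| < 7·(ϵ/7) = ϵ.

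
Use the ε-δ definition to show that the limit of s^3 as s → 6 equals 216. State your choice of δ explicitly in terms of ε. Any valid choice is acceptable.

δ = min(1, ε/127)

Fix ε > 0. We seek δ > 0 with 0 < |s − 6| < δ ⇒ |s^3 − 216| < ε.
Factor: s^3 − 216 = (s − 6)(s^2 + 6s + 36), so |s^3 − 216| = |s − 6|·|s^2 + 6s + 36|.
Restrict δ ≤ 1. Then |s − 6| < 1 gives |s| < 7, so by the triangle inequality |s^2 + 6s + 36| ≤ 7^2 + 6·7 + 36 = 127.
Hence |s^3 − 216| ≤ 127|s − 6|, which is < ε once |s − 6| < ε/127.
Take δ = min(1, ε/127). If 0 < |s − 6| < δ then both bounds hold and |s^3 − 216| ≤ 127|s − 6| < 127·(ε/127) = ε.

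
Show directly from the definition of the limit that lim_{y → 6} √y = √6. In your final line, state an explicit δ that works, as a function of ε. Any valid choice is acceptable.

Suppose ε > 0. We want δ > 0 such that 0 < |y − 6| < δ implies |√y − √6| < ε.
Multiplying by the conjugate, |√y − √6| = |y − 6|/(√y + √6).
Restrict δ ≤ 6 so that |y − 6| < 6 forces y > 0, and then √y + √6 > √6.
Hence |√y − √6| < |y − 6|/√6, which is < ε once |y − 6| < √6·ε.
Take δ = min(6, √6·ε). If 0 < |y − 6| < δ then y > 0 and |√y − √6| < |y − 6|/√6 < ε.

δ = min(6, √6·ε)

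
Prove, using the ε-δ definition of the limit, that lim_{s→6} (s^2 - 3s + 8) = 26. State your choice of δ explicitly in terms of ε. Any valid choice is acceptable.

δ = min(1, ε/10)

Suppose ε > 0. We want δ > 0 such that 0 < |s − 6| < δ implies |(s^2 - 3s + 8) − 26| < ε.
(s^2 - 3s + 8) − 26 = s^2 - 3s - 18 = (s − 6)(s + 3).
So |(s^2 - 3s + 8) − 26| = |s − 6|·|s + 3|.
Assume first that |s − 6| < 1, so |s| < 7. Then |s + 3| ≤ 7 + 3 = 10.
Hence |(s^2 - 3s + 8) − 26| ≤ 10|s − 6| < ε provided |s − 6| < ε/10.
Choosing δ = min(1, ε/10) ensures both conditions, hence |(s^2 - 3s + 8) − 26| < ε.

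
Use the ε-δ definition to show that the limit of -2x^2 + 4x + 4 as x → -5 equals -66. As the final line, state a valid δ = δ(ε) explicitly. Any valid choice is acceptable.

Let ε > 0 be given. We want δ > 0 such that 0 < |x + 5| < δ implies |(-2x^2 + 4x + 4) + 66| < ε.
(-2x^2 + 4x + 4) + 66 = -2x^2 + 4x + 70 = (x + 5)(-2x + 14).
So |(-2x^2 + 4x + 4) + 66| = |x + 5|·|-2x + 14|.
Require δ ≤ 1. Then |x + 5| < 1 gives |x| < 6, and by the triangle inequality |-2x + 14| ≤ 2·6 + 14 = 26.
Hence |(-2x^2 + 4x + 4) + 66| ≤ 26|x + 5| < ε provided |x + 5| < ε/26.
Take δ = min(1, ε/26). Then 0 < |x + 5| < δ gives both |x + 5| < 1 and |x + 5| < ε/26, so |(-2x^2 + 4x + 4) + 66| < ε.

δ = min(1, ε/26)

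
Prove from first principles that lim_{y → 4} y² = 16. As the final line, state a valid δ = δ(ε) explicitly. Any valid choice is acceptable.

δ = min(2, ε/10)

Fix ε > 0. We seek δ > 0 with 0 < |y − 4| < δ ⇒ |y² − 16| < ε.
Factor: y² − 16 = (y − 4)(y + 4), so |y² − 16| = |y − 4|·|y + 4|.
Restrict δ ≤ 2. Then |y − 4| < 2 gives |y| < 6, so by the triangle inequality |y + 4| ≤ 6 + 4 = 10.
Hence |y² − 16| ≤ 10|y − 4|, which is < ε once |y − 4| < ε/10.
Take δ = min(2, ε/10). If 0 < |y − 4| < δ then both bounds hold and |y² − 16| ≤ 10|y − 4| < 10·(ε/10) = ε.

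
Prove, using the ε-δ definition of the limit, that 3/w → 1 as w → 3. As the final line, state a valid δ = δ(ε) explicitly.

δ = min(3/2, (3/2)ε)

Fix ε > 0. We seek δ > 0 such that 0 < |w − 3| < δ implies |3/w − 1| < ε.
|3/w − 1| = 3·|3 − w|/(3·|w|) = 3|w − 3|/(3|w|).
Restrict δ ≤ 3/2. Then |w − 3| < 3/2 gives |w| > 3/2, so 3|w| > 9/2.
Then |3/w − 1| < 3|w − 3|/(9/2), which is < ε when |w − 3| < (3/2)ε.
Take δ = min(3/2, (3/2)ε). Then 0 < |w − 3| < δ gives both |w − 3| < 3/2 and |w − 3| < (3/2)ε, so |3/w − 1| < ε.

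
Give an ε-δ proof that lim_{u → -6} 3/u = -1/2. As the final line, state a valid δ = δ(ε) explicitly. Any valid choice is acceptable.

δ = min(3, 6ε)

Fix ε > 0. We seek δ > 0 such that 0 < |u + 6| < δ implies |3/u + 1/2| < ε.
|3/u + 1/2| = 3·|-6 − u|/(6·|u|) = 3|u + 6|/(6|u|).
Require δ ≤ 3 so that |u| > 6 − 3 = 3, hence 6|u| > 18.
Then |3/u + 1/2| < 3|u + 6|/18, which is < ε when |u + 6| < 6ε.
Take δ = min(3, 6ε). Then 0 < |u + 6| < δ gives both |u + 6| < 3 and |u + 6| < 6ε, so |3/u + 1/2| < ε.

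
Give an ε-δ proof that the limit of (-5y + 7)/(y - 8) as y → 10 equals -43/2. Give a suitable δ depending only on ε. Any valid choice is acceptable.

δ = min(1, (2/33)ε)

Let ε > 0. We want δ > 0 with 0 < |y − 10| < δ ⇒ |(-5y + 7)/(y - 8) + 43/2| < ε.
Combining over a common denominator, (-5y + 7)/(y - 8) + 43/2 = [(-5y + 7)·2 − (-43)·(y - 8)] / [2·(y - 8)] = 33(y − 10) / (2(y - 8)).
So |(-5y + 7)/(y - 8) + 43/2| = 33|y − 10| / (2·|y − 8|).
Require δ ≤ 1, so |y − 8| ≥ |2| − |y − 10| > 2 − 1 = 1.
Hence |(-5y + 7)/(y - 8) + 43/2| < 33|y − 10|/(2·1) = (33/2)|y − 10|, which is < ε once |y − 10| < (2/33)ε.
Take δ = min(1, (2/33)ε). Then 0 < |y − 10| < δ forces both bounds, so |(-5y + 7)/(y - 8) + 43/2| < ε.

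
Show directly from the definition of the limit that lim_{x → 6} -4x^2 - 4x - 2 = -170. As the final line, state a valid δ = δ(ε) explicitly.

δ = min(2, ε/60)

Let ε > 0 be given. We want δ > 0 such that 0 < |x − 6| < δ implies |(-4x^2 - 4x - 2) + 170| < ε.
(-4x^2 - 4x - 2) + 170 = -4x^2 - 4x + 168 = (x − 6)(-4x - 28).
So |(-4x^2 - 4x - 2) + 170| = |x − 6|·|-4x - 28|.
Require δ ≤ 2. Then |x − 6| < 2 gives |x| < 8, and by the triangle inequality |-4x - 28| ≤ 4·8 + 28 = 60.
Hence |(-4x^2 - 4x - 2) + 170| ≤ 60|x − 6| < ε provided |x − 6| < ε/60.
Choosing δ = min(2, ε/60) ensures both conditions, hence |(-4x^2 - 4x - 2) + 170| < ε.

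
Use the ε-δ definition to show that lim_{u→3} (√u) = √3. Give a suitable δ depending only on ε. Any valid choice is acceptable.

Suppose ε > 0. We want δ > 0 such that 0 < |u − 3| < δ implies |√u − √3| < ε.
Multiplying by the conjugate, |√u − √3| = |u − 3|/(√u + √3).
Restrict δ ≤ 3 so that |u − 3| < 3 forces u > 0, and then √u + √3 > √3.
Hence |√u − √3| < |u − 3|/√3, which is < ε once |u − 3| < √3·ε.
Take δ = min(3, √3·ε). If 0 < |u − 3| < δ then u > 0 and |√u − √3| < |u − 3|/√3 < ε.

δ = min(3, √3·ε)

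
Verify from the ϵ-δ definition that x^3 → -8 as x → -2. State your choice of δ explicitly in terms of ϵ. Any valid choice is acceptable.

δ = min(1, ϵ/19)

Suppose ϵ > 0. We seek δ > 0 with 0 < |x + 2| < δ ⇒ |x^3 + 8| < ϵ.
Factor: x^3 + 8 = (x + 2)(x^2 - 2x + 4), so |x^3 + 8| = |x + 2|·|x^2 - 2x + 4|.
Restrict δ ≤ 1. Then |x + 2| < 1 gives |x| < 3, so by the triangle inequality |x^2 - 2x + 4| ≤ 3^2 + 2·3 + 4 = 19.
Hence |x^3 + 8| ≤ 19|x + 2|, which is < ϵ once |x + 2| < ϵ/19.
Take δ = min(1, ϵ/19). If 0 < |x + 2| < δ then both bounds hold and |x^3 + 8| ≤ 19|x + 2| < 19·(ϵ/19) = ϵ.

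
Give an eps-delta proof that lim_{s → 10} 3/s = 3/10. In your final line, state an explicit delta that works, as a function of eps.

delta = min(5, (50/3)eps)

Suppose eps > 0. We seek delta > 0 such that 0 < |s − 10| < delta implies |3/s − (3/10)| < eps.
|3/s − (3/10)| = 3·|10 − s|/(10·|s|) = 3|s − 10|/(10|s|).
Restrict delta ≤ 5. Then |s − 10| < 5 gives |s| > 5, so 10|s| > 50.
Then |3/s − (3/10)| < 3|s − 10|/50, which is < eps when |s − 10| < (50/3)eps.
Take delta = min(5, (50/3)eps). Then 0 < |s − 10| < delta gives both |s − 10| < 5 and |s − 10| < (50/3)eps, so |3/s − (3/10)| < eps.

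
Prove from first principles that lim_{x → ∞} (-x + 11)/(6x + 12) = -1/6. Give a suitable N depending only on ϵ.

Let ϵ > 0 be given. We seek N > 0 such that x > N implies |(-x + 11)/(6x + 12) + 1/6| < ϵ.
(-x + 11)/(6x + 12) + 1/6 = (6(-x + 11) − (-1)(6x + 12)) / (6(6x + 12)) = 78/(6(6x + 12)).
For x > 0 we have 6x + 12 > 6x, so |(-x + 11)/(6x + 12) + 1/6| = 78/(6(6x + 12)) < 78/(6·6x) = (13/6)/x.
Thus |(-x + 11)/(6x + 12) + 1/6| < ϵ whenever x > (13/6)/ϵ.
Take N = (13/6)/ϵ. If x > N then |(-x + 11)/(6x + 12) + 1/6| < (13/6)/x < ϵ.

N = (13/6)/ϵ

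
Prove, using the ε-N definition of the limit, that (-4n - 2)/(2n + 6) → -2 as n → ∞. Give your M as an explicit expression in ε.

M = 5/ε

Fix ε > 0. For n ≥ 1, |(-4n - 2)/(2n + 6) + 2| = |20|/(2(2n + 6)) = 20/(2(2n + 6)).
Since 2n + 6 ≥ 2n for n ≥ 1, this is ≤ 20/(2·2n) = 5/n.
So |(-4n - 2)/(2n + 6) + 2| < ε whenever n > 5/ε.
Take M = 5/ε. If n > M then |(-4n - 2)/(2n + 6) + 2| ≤ 5/n < ε.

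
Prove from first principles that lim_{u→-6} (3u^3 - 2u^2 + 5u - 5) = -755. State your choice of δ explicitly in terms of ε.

δ = min(1, ε/412)

Let ε > 0 be given. We want δ > 0 such that 0 < |u + 6| < δ implies |(3u^3 - 2u^2 + 5u - 5) + 755| < ε.
(3u^3 - 2u^2 + 5u - 5) + 755 = 3u^3 - 2u^2 + 5u + 750 = (u + 6)(3u^2 - 20u + 125).
So |(3u^3 - 2u^2 + 5u - 5) + 755| = |u + 6|·|3u^2 - 20u + 125|.
Assume first that |u + 6| < 1, so |u| < 7. Then |3u^2 - 20u + 125| ≤ 3·7^2 + 20·7 + 125 = 412.
Hence |(3u^3 - 2u^2 + 5u - 5) + 755| ≤ 412|u + 6| < ε provided |u + 6| < ε/412.
Choosing δ = min(1, ε/412) ensures both conditions, hence |(3u^3 - 2u^2 + 5u - 5) + 755| < ε.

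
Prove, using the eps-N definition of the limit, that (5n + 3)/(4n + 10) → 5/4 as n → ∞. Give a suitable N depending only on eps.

Suppose eps > 0. For n ≥ 1, |(5n + 3)/(4n + 10) − (5/4)| = |-38|/(4(4n + 10)) = 38/(4(4n + 10)).
Since 4n + 10 ≥ 4n for n ≥ 1, this is ≤ 38/(4·4n) = (19/8)/n.
So |(5n + 3)/(4n + 10) − (5/4)| < eps whenever n > (19/8)/eps.
Take N = (19/8)/eps. If n > N then |(5n + 3)/(4n + 10) − (5/4)| ≤ (19/8)/n < eps.

N = (19/8)/eps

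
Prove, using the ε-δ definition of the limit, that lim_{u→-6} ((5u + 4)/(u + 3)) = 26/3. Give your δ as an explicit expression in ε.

Let ε > 0. We want δ > 0 with 0 < |u + 6| < δ ⇒ |(5u + 4)/(u + 3) − (26/3)| < ε.
Combining over a common denominator, (5u + 4)/(u + 3) − (26/3) = [(5u + 4)·(-3) − (-26)·(u + 3)] / [(-3)·(u + 3)] = 11(u + 6) / ((-3)(u + 3)).
So |(5u + 4)/(u + 3) − (26/3)| = 11|u + 6| / (3·|u + 3|).
Require δ ≤ 3/2, so |u + 3| ≥ |-3| − |u + 6| > 3 − 3/2 = 3/2.
Hence |(5u + 4)/(u + 3) − (26/3)| < 11|u + 6|/(3·(3/2)) = (22/9)|u + 6|, which is < ε once |u + 6| < (9/22)ε.
Take δ = min(3/2, (9/22)ε). Then 0 < |u + 6| < δ forces both bounds, so |(5u + 4)/(u + 3) − (26/3)| < ε.

δ = min(3/2, (9/22)ε)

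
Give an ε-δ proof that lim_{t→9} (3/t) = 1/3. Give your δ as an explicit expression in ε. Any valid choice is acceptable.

δ = min(9/2, (27/2)ε)

Suppose ε > 0. We seek δ > 0 such that 0 < |t − 9| < δ implies |3/t − (1/3)| < ε.
|3/t − (1/3)| = 3·|9 − t|/(9·|t|) = 3|t − 9|/(9|t|).
Require δ ≤ 9/2 so that |t| > 9 − 9/2 = 9/2, hence 9|t| > 81/2.
Then |3/t − (1/3)| < 3|t − 9|/(81/2), which is < ε when |t − 9| < (27/2)ε.
Take δ = min(9/2, (27/2)ε). Then 0 < |t − 9| < δ gives both |t − 9| < 9/2 and |t − 9| < (27/2)ε, so |3/t − (1/3)| < ε.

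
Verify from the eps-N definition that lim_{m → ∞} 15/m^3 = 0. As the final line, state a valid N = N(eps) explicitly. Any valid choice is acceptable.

Let eps > 0. For m ≥ 1, |15/m^3 − 0| = 15/m^3.
15/m^3 < eps ⇔ m^3 > 15/eps ⇔ m > (15/eps)^{1/3}.
Take N = (15/eps)^{1/3}. Then m > N implies 15/m^3 < eps.

N = (15/eps)^{1/3}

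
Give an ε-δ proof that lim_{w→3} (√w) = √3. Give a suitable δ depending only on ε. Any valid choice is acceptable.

δ = min(3, √3·ε)

Let ε > 0. We want δ > 0 such that 0 < |w − 3| < δ implies |√w − √3| < ε.
Rationalise: √w − √3 = (w − 3)/(√w + √3), so |√w − √3| = |w − 3|/(√w + √3).
Restrict δ ≤ 3 so that |w − 3| < 3 forces w > 0, and then √w + √3 > √3.
Hence |√w − √3| < |w − 3|/√3, which is < ε once |w − 3| < √3·ε.
Take δ = min(3, √3·ε). If 0 < |w − 3| < δ then w > 0 and |√w − √3| < |w − 3|/√3 < ε.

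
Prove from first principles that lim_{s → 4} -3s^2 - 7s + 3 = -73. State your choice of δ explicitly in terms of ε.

Fix ε > 0. We want δ > 0 such that 0 < |s − 4| < δ implies |(-3s^2 - 7s + 3) + 73| < ε.
(-3s^2 - 7s + 3) + 73 = -3s^2 - 7s + 76 = (s − 4)(-3s - 19).
So |(-3s^2 - 7s + 3) + 73| = |s − 4|·|-3s - 19|.
Require δ ≤ 2. Then |s − 4| < 2 gives |s| < 6, and by the triangle inequality |-3s - 19| ≤ 3·6 + 19 = 37.
Hence |(-3s^2 - 7s + 3) + 73| ≤ 37|s − 4| < ε provided |s − 4| < ε/37.
Choosing δ = min(2, ε/37) ensures both conditions, hence |(-3s^2 - 7s + 3) + 73| < ε.

δ = min(2, ε/37)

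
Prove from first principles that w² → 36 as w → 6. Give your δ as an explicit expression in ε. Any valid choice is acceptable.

δ = min(2, ε/14)

Suppose ε > 0. We seek δ > 0 with 0 < |w − 6| < δ ⇒ |w² − 36| < ε.
Factor: w² − 36 = (w − 6)(w + 6), so |w² − 36| = |w − 6|·|w + 6|.
Restrict δ ≤ 2. Then |w − 6| < 2 gives |w| < 8, so by the triangle inequality |w + 6| ≤ 8 + 6 = 14.
Hence |w² − 36| ≤ 14|w − 6|, which is < ε once |w − 6| < ε/14.
Take δ = min(2, ε/14). If 0 < |w − 6| < δ then both bounds hold and |w² − 36| ≤ 14|w − 6| < 14·(ε/14) = ε.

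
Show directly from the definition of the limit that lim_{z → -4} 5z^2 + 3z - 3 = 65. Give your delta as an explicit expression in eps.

delta = min(2, eps/47)

Suppose eps > 0. We want delta > 0 such that 0 < |z + 4| < delta implies |(5z^2 + 3z - 3) − 65| < eps.
(5z^2 + 3z - 3) − 65 = 5z^2 + 3z - 68 = (z + 4)(5z - 17).
So |(5z^2 + 3z - 3) − 65| = |z + 4|·|5z - 17|.
Assume first that |z + 4| < 2, so |z| < 6. Then |5z - 17| ≤ 5·6 + 17 = 47.
Hence |(5z^2 + 3z - 3) − 65| ≤ 47|z + 4| < eps provided |z + 4| < eps/47.
Take delta = min(2, eps/47). Then 0 < |z + 4| < delta gives both |z + 4| < 2 and |z + 4| < eps/47, so |(5z^2 + 3z - 3) − 65| < eps.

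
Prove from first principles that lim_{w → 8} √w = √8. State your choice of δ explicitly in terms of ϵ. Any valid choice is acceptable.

δ = min(8, √8·ϵ)

Let ϵ > 0 be given. We want δ > 0 such that 0 < |w − 8| < δ implies |√w − √8| < ϵ.
Multiplying by the conjugate, |√w − √8| = |w − 8|/(√w + √8).
Restrict δ ≤ 8 so that |w − 8| < 8 forces w > 0, and then √w + √8 > √8.
Hence |√w − √8| < |w − 8|/√8, which is < ϵ once |w − 8| < √8·ϵ.
Take δ = min(8, √8·ϵ). If 0 < |w − 8| < δ then w > 0 and |√w − √8| < |w − 8|/√8 < ϵ.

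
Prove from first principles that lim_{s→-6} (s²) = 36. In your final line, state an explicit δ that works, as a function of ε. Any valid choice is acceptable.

δ = min(1, ε/13)

Fix ε > 0. We seek δ > 0 with 0 < |s + 6| < δ ⇒ |s² − 36| < ε.
Factor: s² − 36 = (s + 6)(s - 6), so |s² − 36| = |s + 6|·|s - 6|.
Impose δ ≤ 1 so that |s| < 7; then |s - 6| ≤ 13.
Hence |s² − 36| ≤ 13|s + 6|, which is < ε once |s + 6| < ε/13.
Take δ = min(1, ε/13). If 0 < |s + 6| < δ then both bounds hold and |s² − 36| ≤ 13|s + 6| < 13·(ε/13) = ε.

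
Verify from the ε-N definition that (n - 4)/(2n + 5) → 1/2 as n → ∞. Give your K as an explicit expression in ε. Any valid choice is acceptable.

Let ε > 0. For n ≥ 1, |(n - 4)/(2n + 5) − (1/2)| = |-13|/(2(2n + 5)) = 13/(2(2n + 5)).
Since 2n + 5 ≥ 2n for n ≥ 1, this is ≤ 13/(2·2n) = (13/4)/n.
So |(n - 4)/(2n + 5) − (1/2)| < ε whenever n > (13/4)/ε.
Take K = (13/4)/ε. If n > K then |(n - 4)/(2n + 5) − (1/2)| ≤ (13/4)/n < ε.

K = (13/4)/ε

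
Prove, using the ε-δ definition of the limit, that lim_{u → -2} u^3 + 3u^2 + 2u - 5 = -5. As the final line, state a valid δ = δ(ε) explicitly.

Fix ε > 0. We want δ > 0 such that 0 < |u + 2| < δ implies |(u^3 + 3u^2 + 2u - 5) + 5| < ε.
(u^3 + 3u^2 + 2u - 5) + 5 = u^3 + 3u^2 + 2u = (u + 2)(u^2 + u).
So |(u^3 + 3u^2 + 2u - 5) + 5| = |u + 2|·|u^2 + u|.
Assume first that |u + 2| < 1, so |u| < 3. Then |u^2 + u| ≤ 3^2 + 3 = 12.
Hence |(u^3 + 3u^2 + 2u - 5) + 5| ≤ 12|u + 2| < ε provided |u + 2| < ε/12.
Take δ = min(1, ε/12). Then 0 < |u + 2| < δ gives both |u + 2| < 1 and |u + 2| < ε/12, so |(u^3 + 3u^2 + 2u - 5) + 5| < ε.

δ = min(1, ε/12)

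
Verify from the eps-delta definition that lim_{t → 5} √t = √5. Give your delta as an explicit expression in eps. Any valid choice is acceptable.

delta = min(5, √5·eps)

Fix eps > 0. We want delta > 0 such that 0 < |t − 5| < delta implies |√t − √5| < eps.
Rationalise: √t − √5 = (t − 5)/(√t + √5), so |√t − √5| = |t − 5|/(√t + √5).
Restrict delta ≤ 5 so that |t − 5| < 5 forces t > 0, and then √t + √5 > √5.
Hence |√t − √5| < |t − 5|/√5, which is < eps once |t − 5| < √5·eps.
Take delta = min(5, √5·eps). If 0 < |t − 5| < delta then t > 0 and |√t − √5| < |t − 5|/√5 < eps.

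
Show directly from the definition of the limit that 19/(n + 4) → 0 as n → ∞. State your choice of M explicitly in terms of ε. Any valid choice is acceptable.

M = 19/ε

Let ε > 0. For n ≥ 1, |19/(n + 4) − 0| = 19/(n + 4) ≤ 19/n.
We need 19/n < ε, i.e. n > 19/ε.
Take M = 19/ε. If n > M then |19/(n + 4)| ≤ 19/n < ε.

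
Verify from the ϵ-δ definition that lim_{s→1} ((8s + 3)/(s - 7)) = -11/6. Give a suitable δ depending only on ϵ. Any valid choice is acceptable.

δ = min(3, (18/59)ϵ)

Fix ϵ > 0. We want δ > 0 with 0 < |s − 1| < δ ⇒ |(8s + 3)/(s - 7) + 11/6| < ϵ.
Combining over a common denominator, (8s + 3)/(s - 7) + 11/6 = [(8s + 3)·(-6) − 11·(s - 7)] / [(-6)·(s - 7)] = -59(s − 1) / ((-6)(s - 7)).
So |(8s + 3)/(s - 7) + 11/6| = 59|s − 1| / (6·|s − 7|).
Restrict δ ≤ 3. Then |s − 1| < 3 gives |s − 7| = |(s − 1) + (-6)| ≥ 6 − 3 = 3.
Hence |(8s + 3)/(s - 7) + 11/6| < 59|s − 1|/(6·3) = (59/18)|s − 1|, which is < ϵ once |s − 1| < (18/59)ϵ.
Take δ = min(3, (18/59)ϵ). Then 0 < |s − 1| < δ forces both bounds, so |(8s + 3)/(s - 7) + 11/6| < ϵ.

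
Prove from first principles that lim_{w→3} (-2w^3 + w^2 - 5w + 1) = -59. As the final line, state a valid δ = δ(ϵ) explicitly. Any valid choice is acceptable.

Let ϵ > 0 be given. We want δ > 0 such that 0 < |w − 3| < δ implies |(-2w^3 + w^2 - 5w + 1) + 59| < ϵ.
(-2w^3 + w^2 - 5w + 1) + 59 = -2w^3 + w^2 - 5w + 60 = (w − 3)(-2w^2 - 5w - 20).
So |(-2w^3 + w^2 - 5w + 1) + 59| = |w − 3|·|-2w^2 - 5w - 20|.
Assume first that |w − 3| < 1, so |w| < 4. Then |-2w^2 - 5w - 20| ≤ 2·4^2 + 5·4 + 20 = 72.
Hence |(-2w^3 + w^2 - 5w + 1) + 59| ≤ 72|w − 3| < ϵ provided |w − 3| < ϵ/72.
Choosing δ = min(1, ϵ/72) ensures both conditions, hence |(-2w^3 + w^2 - 5w + 1) + 59| < ϵ.

δ = min(1, ϵ/72)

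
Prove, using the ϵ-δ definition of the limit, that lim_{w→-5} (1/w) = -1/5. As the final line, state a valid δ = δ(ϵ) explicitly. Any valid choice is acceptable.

δ = min(5/2, (25/2)ϵ)

Let ϵ > 0. We seek δ > 0 such that 0 < |w + 5| < δ implies |1/w + 1/5| < ϵ.
|1/w + 1/5| = |-5 − w|/(5·|w|) = |w + 5|/(5|w|).
Require δ ≤ 5/2 so that |w| > 5 − 5/2 = 5/2, hence 5|w| > 25/2.
Then |1/w + 1/5| < |w + 5|/(25/2), which is < ϵ when |w + 5| < (25/2)ϵ.
Take δ = min(5/2, (25/2)ϵ). Then 0 < |w + 5| < δ gives both |w + 5| < 5/2 and |w + 5| < (25/2)ϵ, so |1/w + 1/5| < ϵ.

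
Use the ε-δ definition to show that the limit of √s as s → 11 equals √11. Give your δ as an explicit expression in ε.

Let ε > 0. We want δ > 0 such that 0 < |s − 11| < δ implies |√s − √11| < ε.
Rationalise: √s − √11 = (s − 11)/(√s + √11), so |√s − √11| = |s − 11|/(√s + √11).
Restrict δ ≤ 11 so that |s − 11| < 11 forces s > 0, and then √s + √11 > √11.
Hence |√s − √11| < |s − 11|/√11, which is < ε once |s − 11| < √11·ε.
Take δ = min(11, √11·ε). If 0 < |s − 11| < δ then s > 0 and |√s − √11| < |s − 11|/√11 < ε.

δ = min(11, √11·ε)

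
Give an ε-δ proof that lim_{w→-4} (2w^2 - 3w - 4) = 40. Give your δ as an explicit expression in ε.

Fix ε > 0. We want δ > 0 such that 0 < |w + 4| < δ implies |(2w^2 - 3w - 4) − 40| < ε.
(2w^2 - 3w - 4) − 40 = 2w^2 - 3w - 44 = (w + 4)(2w - 11).
So |(2w^2 - 3w - 4) − 40| = |w + 4|·|2w - 11|.
Require δ ≤ 1. Then |w + 4| < 1 gives |w| < 5, and by the triangle inequality |2w - 11| ≤ 2·5 + 11 = 21.
Hence |(2w^2 - 3w - 4) − 40| ≤ 21|w + 4| < ε provided |w + 4| < ε/21.
Take δ = min(1, ε/21). Then 0 < |w + 4| < δ gives both |w + 4| < 1 and |w + 4| < ε/21, so |(2w^2 - 3w - 4) − 40| < ε.

δ = min(1, ε/21)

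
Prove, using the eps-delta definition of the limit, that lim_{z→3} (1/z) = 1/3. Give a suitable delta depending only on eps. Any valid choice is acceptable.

delta = min(3/2, (9/2)eps)

Suppose eps > 0. We seek delta > 0 such that 0 < |z − 3| < delta implies |1/z − (1/3)| < eps.
|1/z − (1/3)| = |3 − z|/(3·|z|) = |z − 3|/(3|z|).
Require delta ≤ 3/2 so that |z| > 3 − 3/2 = 3/2, hence 3|z| > 9/2.
Then |1/z − (1/3)| < |z − 3|/(9/2), which is < eps when |z − 3| < (9/2)eps.
Take delta = min(3/2, (9/2)eps). Then 0 < |z − 3| < delta gives both |z − 3| < 3/2 and |z − 3| < (9/2)eps, so |1/z − (1/3)| < eps.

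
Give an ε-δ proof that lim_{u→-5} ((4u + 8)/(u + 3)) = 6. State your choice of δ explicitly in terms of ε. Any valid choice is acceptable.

δ = min(1, (1/2)ε)

Let ε > 0 be given. We want δ > 0 with 0 < |u + 5| < δ ⇒ |(4u + 8)/(u + 3) − 6| < ε.
Combining over a common denominator, (4u + 8)/(u + 3) − 6 = [(4u + 8)·(-2) − (-12)·(u + 3)] / [(-2)·(u + 3)] = 4(u + 5) / ((-2)(u + 3)).
So |(4u + 8)/(u + 3) − 6| = 4|u + 5| / (2·|u + 3|).
Require δ ≤ 1, so |u + 3| ≥ |-2| − |u + 5| > 2 − 1 = 1.
Hence |(4u + 8)/(u + 3) − 6| < 4|u + 5|/(2·1) = 2|u + 5|, which is < ε once |u + 5| < (1/2)ε.
Take δ = min(1, (1/2)ε). Then 0 < |u + 5| < δ forces both bounds, so |(4u + 8)/(u + 3) − 6| < ε.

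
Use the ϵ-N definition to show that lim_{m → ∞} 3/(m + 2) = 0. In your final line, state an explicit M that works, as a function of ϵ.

M = 3/ϵ

Let ϵ > 0. For m ≥ 1, |3/(m + 2) − 0| = 3/(m + 2) ≤ 3/m.
We need 3/m < ϵ, i.e. m > 3/ϵ.
Take M = 3/ϵ. If m > M then |3/(m + 2)| ≤ 3/m < ϵ.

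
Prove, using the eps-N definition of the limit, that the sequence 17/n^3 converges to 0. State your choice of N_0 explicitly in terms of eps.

N_0 = (17/eps)^{1/3}

Suppose eps > 0. For n ≥ 1, |17/n^3 − 0| = 17/n^3.
17/n^3 < eps ⇔ n^3 > 17/eps ⇔ n > (17/eps)^{1/3}.
Take N_0 = (17/eps)^{1/3}. Then n > N_0 implies 17/n^3 < eps.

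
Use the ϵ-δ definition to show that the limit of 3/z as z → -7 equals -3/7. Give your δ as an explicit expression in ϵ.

δ = min(7/2, (49/6)ϵ)

Let ϵ > 0. We seek δ > 0 such that 0 < |z + 7| < δ implies |3/z + 3/7| < ϵ.
|3/z + 3/7| = 3·|-7 − z|/(7·|z|) = 3|z + 7|/(7|z|).
Restrict δ ≤ 7/2. Then |z + 7| < 7/2 gives |z| > 7/2, so 7|z| > 49/2.
Then |3/z + 3/7| < 3|z + 7|/(49/2), which is < ϵ when |z + 7| < (49/6)ϵ.
Take δ = min(7/2, (49/6)ϵ). Then 0 < |z + 7| < δ gives both |z + 7| < 7/2 and |z + 7| < (49/6)ϵ, so |3/z + 3/7| < ϵ.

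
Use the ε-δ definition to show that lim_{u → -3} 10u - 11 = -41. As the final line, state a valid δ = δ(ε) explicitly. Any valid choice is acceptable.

Let ε > 0. We need δ > 0 so that 0 < |u + 3| < δ implies |(10u - 11) + 41| < ε.
Since (10u - 11) + 41 = 10(u + 3), we have |(10u - 11) + 41| = 10|u + 3|.
So 10|u + 3| < ε exactly when |u + 3| < ε/10.
Choosing δ = ε/10 gives |(10u - 11) + 41| = 10|u + 3| < ε whenever |u + 3| < δ.

δ = ε/10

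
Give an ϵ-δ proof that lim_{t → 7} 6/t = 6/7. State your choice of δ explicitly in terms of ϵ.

δ = min(7/2, (49/12)ϵ)

Fix ϵ > 0. We seek δ > 0 such that 0 < |t − 7| < δ implies |6/t − (6/7)| < ϵ.
|6/t − (6/7)| = 6·|7 − t|/(7·|t|) = 6|t − 7|/(7|t|).
Require δ ≤ 7/2 so that |t| > 7 − 7/2 = 7/2, hence 7|t| > 49/2.
Then |6/t − (6/7)| < 6|t − 7|/(49/2), which is < ϵ when |t − 7| < (49/12)ϵ.
Take δ = min(7/2, (49/12)ϵ). Then 0 < |t − 7| < δ gives both |t − 7| < 7/2 and |t − 7| < (49/12)ϵ, so |6/t − (6/7)| < ϵ.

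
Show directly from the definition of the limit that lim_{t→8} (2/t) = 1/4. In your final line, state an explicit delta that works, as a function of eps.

Let eps > 0 be given. We seek delta > 0 such that 0 < |t − 8| < delta implies |2/t − (1/4)| < eps.
|2/t − (1/4)| = 2·|8 − t|/(8·|t|) = 2|t − 8|/(8|t|).
Require delta ≤ 4 so that |t| > 8 − 4 = 4, hence 8|t| > 32.
Then |2/t − (1/4)| < 2|t − 8|/32, which is < eps when |t − 8| < 16eps.
Take delta = min(4, 16eps). Then 0 < |t − 8| < delta gives both |t − 8| < 4 and |t − 8| < 16eps, so |2/t − (1/4)| < eps.

delta = min(4, 16eps)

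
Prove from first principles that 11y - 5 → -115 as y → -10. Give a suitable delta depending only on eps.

Let eps > 0. We need delta > 0 so that 0 < |y + 10| < delta implies |(11y - 5) + 115| < eps.
Since (11y - 5) + 115 = 11(y + 10), we have |(11y - 5) + 115| = 11|y + 10|.
So 11|y + 10| < eps exactly when |y + 10| < eps/11.
Choosing delta = eps/11 gives |(11y - 5) + 115| = 11|y + 10| < eps whenever |y + 10| < delta.

delta = eps/11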